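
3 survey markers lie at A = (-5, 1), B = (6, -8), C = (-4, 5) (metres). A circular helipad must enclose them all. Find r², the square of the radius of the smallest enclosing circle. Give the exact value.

67.25

Side lengths²: AB² = 202, AC² = 17, BC² = 269.
Since BC² = 269 ≥ 202 + 17 = 219, the angle opposite BC is not acute, so the smallest enclosing circle has BC as diameter.
Centre = midpoint of BC = (1, -1.5), r² = 269/4 = 67.25.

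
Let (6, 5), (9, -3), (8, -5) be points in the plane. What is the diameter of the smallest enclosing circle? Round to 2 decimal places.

10.20

Call the three points A, B, C in the order given.
Side lengths²: AB² = 73, AC² = 104, BC² = 5.
Since AC² = 104 ≥ 73 + 5 = 78, the angle opposite AC is not acute, so the smallest enclosing circle has AC as diameter.
Centre = midpoint of AC = (7, 0), r² = 104/4 = 26.
Diameter = 2r = 2√26 ≈ 10.20.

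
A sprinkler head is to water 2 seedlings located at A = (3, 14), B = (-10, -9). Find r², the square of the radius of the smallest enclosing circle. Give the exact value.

174.5

The smallest circle enclosing two points has them as diameter endpoints.
Centre = midpoint = (-3.5, 2.5); r² = |AB|²/4 = 698/4 = 174.5.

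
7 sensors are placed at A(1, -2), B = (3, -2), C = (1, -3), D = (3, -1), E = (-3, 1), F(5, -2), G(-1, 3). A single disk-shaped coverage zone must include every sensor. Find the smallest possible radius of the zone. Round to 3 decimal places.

4.272

The farthest pair is E–F with squared distance 73. The circle on this segment as diameter has centre (1, -0.5) and r² = 73/4 = 18.25.
Check A: distance² to centre = 2.25 ≤ 18.25, so it lies inside.
All remaining points lie in this disk, and no smaller disk contains both endpoints, so this is the minimum enclosing circle.
r = √(18.25) ≈ 4.272.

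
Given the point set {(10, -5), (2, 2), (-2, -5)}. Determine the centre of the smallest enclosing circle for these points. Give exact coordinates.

Call the three points A, B, C in the order given.
Side lengths²: AB² = 113, AC² = 144, BC² = 65.
Since AC² = 144 < 113 + 65 = 178, the triangle is acute, so the smallest enclosing circle is the circumcircle.
Circumcentre = (4, -53/14), r² = 7345/196.
Centre = (4, -53/14).

(4, -53/14)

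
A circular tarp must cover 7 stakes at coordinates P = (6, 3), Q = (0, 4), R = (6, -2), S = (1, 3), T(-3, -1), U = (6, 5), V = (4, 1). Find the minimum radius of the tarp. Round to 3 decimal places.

The minimum enclosing circle of a finite set is fixed by two of the points (as a diameter) or three (as a circumcircle).
The minimum enclosing circle is determined by three boundary points: R, T, U.
Their circumcentre is (11/6, 1.5) with r² = 533/18.
The farthest remaining point P is at distance² 353/18 ≤ 533/18.
r = √(533/18) ≈ 5.442.

5.442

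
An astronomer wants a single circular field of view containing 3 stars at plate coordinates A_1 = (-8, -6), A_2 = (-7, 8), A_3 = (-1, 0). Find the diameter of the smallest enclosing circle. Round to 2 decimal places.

Side lengths²: A_1A_2² = 197, A_1A_3² = 85, A_2A_3² = 100.
Since A_1A_2² = 197 ≥ 100 + 85 = 185, the angle opposite A_1A_2 is not acute, so the smallest enclosing circle has A_1A_2 as diameter.
Centre = midpoint of A_1A_2 = (-7.5, 1), r² = 197/4 = 49.25.
Diameter = 2r = 2√(49.25) ≈ 14.04.

14.04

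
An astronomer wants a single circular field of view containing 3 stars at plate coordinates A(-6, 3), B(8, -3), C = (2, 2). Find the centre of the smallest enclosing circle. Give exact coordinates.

(1, 0)

Side lengths²: AB² = 232, AC² = 65, BC² = 61.
Since AB² = 232 ≥ 65 + 61 = 126, the angle opposite AB is not acute, so the smallest enclosing circle has AB as diameter.
Centre = midpoint of AB = (1, 0), r² = 232/4 = 58.
Centre = (1, 0).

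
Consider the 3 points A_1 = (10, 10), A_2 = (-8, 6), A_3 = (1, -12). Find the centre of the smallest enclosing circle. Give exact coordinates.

Side lengths²: A_1A_2² = 340, A_1A_3² = 565, A_2A_3² = 405.
Since A_1A_3² = 565 < 405 + 340 = 745, the triangle is acute, so the smallest enclosing circle is the circumcircle.
Circumcentre = (2.75, 0.125), r² = 150.078125.
Centre = (2.75, 0.125).

(2.75, 0.125)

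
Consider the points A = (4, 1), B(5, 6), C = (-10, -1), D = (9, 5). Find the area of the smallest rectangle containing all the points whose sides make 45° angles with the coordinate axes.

In coordinates u = x + y, v = x − y the rectangle is axis-aligned; the map (x,y)→(u,v) scales areas by 2.
u-values: 5, 11, -11, 14; range = 14 − (-11) = 25.
v-values: 3, -1, -9, 4; range = 4 − (-9) = 13.
Area = (25 × 13) / 2 = 162.5.

162.5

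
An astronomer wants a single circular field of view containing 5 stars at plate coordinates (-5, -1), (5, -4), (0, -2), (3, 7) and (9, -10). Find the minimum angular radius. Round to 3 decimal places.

9.224

The minimum enclosing circle of a finite set is fixed by two of the points (as a diameter) or three (as a circumcircle).
The minimum enclosing circle is determined by three boundary points: (-5, -1), (3, 7), (9, -10).
Their circumcentre is (191/46, -99/46) with r² = 90025/1058.
The farthest remaining point (0, -2) is at distance² 18265/1058 ≤ 90025/1058.
r = √(90025/1058) ≈ 9.224.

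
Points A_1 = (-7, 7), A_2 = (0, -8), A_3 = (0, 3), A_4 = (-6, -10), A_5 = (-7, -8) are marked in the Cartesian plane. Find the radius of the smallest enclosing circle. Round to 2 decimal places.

8.57

The minimum enclosing circle is determined by three boundary points: A_1, A_2, A_4.
Their circumcentre is (-287/52, -75/52) with r² = 99325/1352.
The farthest remaining point A_3 is at distance² 67865/1352 ≤ 99325/1352.
r = √(99325/1352) ≈ 8.57.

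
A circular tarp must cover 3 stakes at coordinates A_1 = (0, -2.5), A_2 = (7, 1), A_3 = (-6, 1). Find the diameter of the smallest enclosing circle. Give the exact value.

13

Side lengths²: A_1A_2² = 61.25, A_1A_3² = 48.25, A_2A_3² = 169.
Since A_2A_3² = 169 ≥ 61.25 + 48.25 = 109.5, the angle opposite A_2A_3 is not acute, so the smallest enclosing circle has A_2A_3 as diameter.
Centre = midpoint of A_2A_3 = (0.5, 1), r² = 169/4 = 42.25.
Diameter = 2r = 2√(42.25) = 13.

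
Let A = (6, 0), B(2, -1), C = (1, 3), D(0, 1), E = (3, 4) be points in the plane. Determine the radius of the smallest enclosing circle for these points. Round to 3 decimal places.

A smallest enclosing disk is always determined by at most three of the input points on its boundary.
The minimum enclosing circle is determined by three boundary points: A, D, E.
Their circumcentre is (43/14, 13/14) with r² = 925/98.
The farthest remaining point C is at distance² 841/98 ≤ 925/98.
r = √(925/98) ≈ 3.072.

3.072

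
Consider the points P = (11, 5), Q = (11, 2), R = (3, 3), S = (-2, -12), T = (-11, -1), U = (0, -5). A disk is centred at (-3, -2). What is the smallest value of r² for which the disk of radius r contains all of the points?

The required radius is the distance from (-3, -2) to the farthest point.
Squared distances: 245, 212, 61, 101, 65, 18.
Maximum is 245, attained at P.

245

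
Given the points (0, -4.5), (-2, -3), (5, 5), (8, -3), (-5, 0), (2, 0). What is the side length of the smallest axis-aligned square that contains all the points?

13

The bounding box has width 13 and height 9.5.
An axis-aligned square enclosing the set must have side ≥ max(width, height).
So the minimum side is max(13, 9.5) = 13.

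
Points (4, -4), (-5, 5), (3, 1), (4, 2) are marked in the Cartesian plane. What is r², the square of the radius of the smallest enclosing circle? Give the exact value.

The minimum enclosing circle of a finite set is fixed by two of the points (as a diameter) or three (as a circumcircle).
The farthest pair is (4, -4)–(-5, 5) with squared distance 162. The circle on this segment as diameter has centre (-0.5, 0.5) and r² = 162/4 = 40.5.
Check (3, 1): distance² to centre = 12.5 ≤ 40.5, so it lies inside.
All remaining points lie in this disk, and no smaller disk contains both endpoints, so this is the minimum enclosing circle.

40.5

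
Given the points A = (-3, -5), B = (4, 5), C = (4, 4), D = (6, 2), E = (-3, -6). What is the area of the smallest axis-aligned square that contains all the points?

121

The bounding box has width 9 and height 11.
An axis-aligned square enclosing the set must have side ≥ max(width, height).
So the minimum side is max(9, 11) = 11.
Area = 11² = 121.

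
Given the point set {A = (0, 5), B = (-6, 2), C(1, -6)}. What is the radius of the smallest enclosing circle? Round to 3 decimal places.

5.708

Side lengths²: AB² = 45, AC² = 122, BC² = 113.
Since AC² = 122 < 113 + 45 = 158, the triangle is acute, so the smallest enclosing circle is the circumcircle.
Circumcentre = (-43/46, -29/46), r² = 34465/1058.
r = √(34465/1058) ≈ 5.708.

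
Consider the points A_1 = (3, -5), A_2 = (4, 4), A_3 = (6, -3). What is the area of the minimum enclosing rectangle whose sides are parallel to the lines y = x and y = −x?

In coordinates u = x + y, v = x − y the rectangle is axis-aligned; the map (x,y)→(u,v) scales areas by 2.
u-values: -2, 8, 3; range = 8 − (-2) = 10.
v-values: 8, 0, 9; range = 9 − 0 = 9.
Area = (10 × 9) / 2 = 45.

45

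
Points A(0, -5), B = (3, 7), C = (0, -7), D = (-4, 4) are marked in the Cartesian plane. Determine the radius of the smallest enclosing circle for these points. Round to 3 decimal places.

By Welzl's lemma the MEC is supported by two points (diametrically opposite) or three points (on a circumcircle).
The farthest pair is B–C with squared distance 205. The circle on this segment as diameter has centre (1.5, 0) and r² = 205/4 = 51.25.
Check A: distance² to centre = 27.25 ≤ 51.25, so it lies inside.
All remaining points lie in this disk, and no smaller disk contains both endpoints, so this is the minimum enclosing circle.
r = √(51.25) ≈ 7.159.

7.159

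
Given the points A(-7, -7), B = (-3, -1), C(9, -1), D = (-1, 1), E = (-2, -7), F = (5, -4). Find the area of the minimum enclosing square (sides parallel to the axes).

256

The bounding box has width 16 and height 8.
An axis-aligned square enclosing the set must have side ≥ max(width, height).
So the minimum side is max(16, 8) = 16.
Area = 16² = 256.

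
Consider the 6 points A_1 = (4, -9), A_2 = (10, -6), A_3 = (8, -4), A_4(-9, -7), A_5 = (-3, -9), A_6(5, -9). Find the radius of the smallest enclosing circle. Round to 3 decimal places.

9.513

A smallest enclosing disk is always determined by at most three of the input points on its boundary.
The farthest pair is A_2–A_4 with squared distance 362. The circle on this segment as diameter has centre (0.5, -6.5) and r² = 362/4 = 90.5.
Check A_1: distance² to centre = 18.5 ≤ 90.5, so it lies inside.
All remaining points lie in this disk, and no smaller disk contains both endpoints, so this is the minimum enclosing circle.
r = √(90.5) ≈ 9.513.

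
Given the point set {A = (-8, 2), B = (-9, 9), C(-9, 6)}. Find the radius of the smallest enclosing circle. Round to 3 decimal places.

Side lengths²: AB² = 50, AC² = 17, BC² = 9.
Since AB² = 50 ≥ 17 + 9 = 26, the angle opposite AB is not acute, so the smallest enclosing circle has AB as diameter.
Centre = midpoint of AB = (-8.5, 5.5), r² = 50/4 = 12.5.
r = √(12.5) ≈ 3.536.

3.536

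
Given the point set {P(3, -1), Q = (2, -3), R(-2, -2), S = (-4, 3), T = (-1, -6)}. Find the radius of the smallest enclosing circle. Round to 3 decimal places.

4.801

The minimum enclosing circle is determined by three boundary points: P, S, T.
Their circumcentre is (-61/34, -43/34) with r² = 13325/578.
The farthest remaining point Q is at distance² 10061/578 ≤ 13325/578.
r = √(13325/578) ≈ 4.801.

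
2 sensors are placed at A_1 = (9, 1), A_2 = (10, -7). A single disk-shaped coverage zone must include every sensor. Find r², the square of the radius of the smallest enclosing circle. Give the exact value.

16.25

The smallest circle enclosing two points has them as diameter endpoints.
Centre = midpoint = (9.5, -3); r² = |A_1A_2|²/4 = 65/4 = 16.25.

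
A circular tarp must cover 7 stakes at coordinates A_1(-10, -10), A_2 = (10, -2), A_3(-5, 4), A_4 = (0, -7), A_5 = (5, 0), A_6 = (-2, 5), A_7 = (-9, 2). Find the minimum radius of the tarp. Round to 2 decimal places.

10.85

By Welzl's lemma the MEC is supported by two points (diametrically opposite) or three points (on a circumcircle).
The minimum enclosing circle is determined by three boundary points: A_1, A_2, A_7.
Their circumcentre is (-0.5, -4.75) with r² = 117.8125.
The farthest remaining point A_6 is at distance² 97.3125 ≤ 117.8125.
r = √(117.8125) ≈ 10.85.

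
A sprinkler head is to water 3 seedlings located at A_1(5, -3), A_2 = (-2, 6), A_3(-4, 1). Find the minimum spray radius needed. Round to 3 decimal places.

Side lengths²: A_1A_2² = 130, A_1A_3² = 97, A_2A_3² = 29.
Since A_1A_2² = 130 ≥ 97 + 29 = 126, the angle opposite A_1A_2 is not acute, so the smallest enclosing circle has A_1A_2 as diameter.
Centre = midpoint of A_1A_2 = (1.5, 1.5), r² = 130/4 = 32.5.
r = √(32.5) ≈ 5.701.

5.701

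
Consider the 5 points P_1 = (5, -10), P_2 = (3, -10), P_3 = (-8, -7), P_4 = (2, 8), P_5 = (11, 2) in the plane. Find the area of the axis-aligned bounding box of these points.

342

x ranges over [-8, 11], width 19.
y ranges over [-10, 8], height 18.
Area = 19 × 18 = 342.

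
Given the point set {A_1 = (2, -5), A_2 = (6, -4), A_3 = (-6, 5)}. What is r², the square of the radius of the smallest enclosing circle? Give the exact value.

Side lengths²: A_1A_2² = 17, A_1A_3² = 164, A_2A_3² = 225.
Since A_2A_3² = 225 ≥ 164 + 17 = 181, the angle opposite A_2A_3 is not acute, so the smallest enclosing circle has A_2A_3 as diameter.
Centre = midpoint of A_2A_3 = (0, 0.5), r² = 225/4 = 56.25.

56.25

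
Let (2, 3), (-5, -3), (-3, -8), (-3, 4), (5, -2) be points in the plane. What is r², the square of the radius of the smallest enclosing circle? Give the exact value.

39.0625

The minimum enclosing circle is determined by three boundary points: (-3, -8), (-3, 4), (5, -2).
Their circumcentre is (-1.25, -2) with r² = 39.0625.
The farthest remaining point (2, 3) is at distance² 35.5625 ≤ 39.0625.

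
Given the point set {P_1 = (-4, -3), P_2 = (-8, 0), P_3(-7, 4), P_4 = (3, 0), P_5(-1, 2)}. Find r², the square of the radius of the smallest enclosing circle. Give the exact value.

By Welzl's lemma the MEC is supported by two points (diametrically opposite) or three points (on a circumcircle).
The minimum enclosing circle is determined by three boundary points: P_2, P_3, P_4.
Their circumcentre is (-2.5, 0.75) with r² = 30.8125.
The farthest remaining point P_1 is at distance² 16.3125 ≤ 30.8125.

30.8125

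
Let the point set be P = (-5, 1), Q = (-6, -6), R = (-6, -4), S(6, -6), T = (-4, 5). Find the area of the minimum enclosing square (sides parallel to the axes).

144

The bounding box has width 12 and height 11.
An axis-aligned square enclosing the set must have side ≥ max(width, height).
So the minimum side is max(12, 11) = 12.
Area = 12² = 144.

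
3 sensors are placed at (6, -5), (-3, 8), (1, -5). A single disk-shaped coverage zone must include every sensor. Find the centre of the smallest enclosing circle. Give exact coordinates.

Call the three points A, B, C in the order given.
Side lengths²: AB² = 250, AC² = 25, BC² = 185.
Since AB² = 250 ≥ 185 + 25 = 210, the angle opposite AB is not acute, so the smallest enclosing circle has AB as diameter.
Centre = midpoint of AB = (1.5, 1.5), r² = 250/4 = 62.5.
Centre = (1.5, 1.5).

(1.5, 1.5)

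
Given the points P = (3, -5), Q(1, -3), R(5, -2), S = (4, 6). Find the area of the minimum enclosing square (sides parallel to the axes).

121

The bounding box has width 4 and height 11.
An axis-aligned square enclosing the set must have side ≥ max(width, height).
So the minimum side is max(4, 11) = 11.
Area = 11² = 121.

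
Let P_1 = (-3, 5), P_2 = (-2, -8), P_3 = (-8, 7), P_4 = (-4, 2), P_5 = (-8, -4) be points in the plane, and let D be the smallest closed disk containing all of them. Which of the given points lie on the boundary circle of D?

The farthest pair is P_2–P_3 with squared distance 261. The circle on this segment as diameter has centre (-5, -0.5) and r² = 261/4 = 65.25.
Check P_1: distance² to centre = 34.25 ≤ 65.25, so it lies inside.
All remaining points lie in this disk, and no smaller disk contains both endpoints, so this is the minimum enclosing circle.
The points at distance exactly r from the centre are P_2, P_3 — 2 points.

P_2, P_3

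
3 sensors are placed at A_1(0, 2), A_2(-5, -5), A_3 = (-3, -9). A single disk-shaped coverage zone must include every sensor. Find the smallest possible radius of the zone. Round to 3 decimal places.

5.701

Side lengths²: A_1A_2² = 74, A_1A_3² = 130, A_2A_3² = 20.
Since A_1A_3² = 130 ≥ 74 + 20 = 94, the angle opposite A_1A_3 is not acute, so the smallest enclosing circle has A_1A_3 as diameter.
Centre = midpoint of A_1A_3 = (-1.5, -3.5), r² = 130/4 = 32.5.
r = √(32.5) ≈ 5.701.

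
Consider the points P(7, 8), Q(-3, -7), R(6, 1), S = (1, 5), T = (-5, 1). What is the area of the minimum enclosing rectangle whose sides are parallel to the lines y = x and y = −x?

In coordinates u = x + y, v = x − y the rectangle is axis-aligned; the map (x,y)→(u,v) scales areas by 2.
u-values: 15, -10, 7, 6, -4; range = 15 − (-10) = 25.
v-values: -1, 4, 5, -4, -6; range = 5 − (-6) = 11.
Area = (25 × 11) / 2 = 137.5.

137.5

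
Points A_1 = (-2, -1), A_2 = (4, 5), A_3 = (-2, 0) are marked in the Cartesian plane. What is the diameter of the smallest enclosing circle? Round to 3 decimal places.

Side lengths²: A_1A_2² = 72, A_1A_3² = 1, A_2A_3² = 61.
Since A_1A_2² = 72 ≥ 61 + 1 = 62, the angle opposite A_1A_2 is not acute, so the smallest enclosing circle has A_1A_2 as diameter.
Centre = midpoint of A_1A_2 = (1, 2), r² = 72/4 = 18.
Diameter = 2r = 2√18 ≈ 8.485.

8.485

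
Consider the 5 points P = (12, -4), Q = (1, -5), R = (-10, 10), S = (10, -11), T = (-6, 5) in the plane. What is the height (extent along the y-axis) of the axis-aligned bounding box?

max y = 10, min y = -11, so height = 21.

21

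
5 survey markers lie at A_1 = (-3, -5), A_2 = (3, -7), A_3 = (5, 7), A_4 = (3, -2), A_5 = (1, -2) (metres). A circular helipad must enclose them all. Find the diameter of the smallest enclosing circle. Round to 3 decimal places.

By Welzl's lemma the MEC is supported by two points (diametrically opposite) or three points (on a circumcircle).
The minimum enclosing circle is determined by three boundary points: A_1, A_2, A_3.
Their circumcentre is (23/11, 3/11) with r² = 6500/121.
The farthest remaining point A_5 is at distance² 769/121 ≤ 6500/121.
Diameter = 2r = 2√(6500/121) ≈ 14.659.

14.659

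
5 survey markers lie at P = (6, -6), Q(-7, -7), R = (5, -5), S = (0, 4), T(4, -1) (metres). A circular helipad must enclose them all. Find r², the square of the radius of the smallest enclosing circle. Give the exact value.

53.125

A smallest enclosing disk is always determined by at most three of the input points on its boundary.
The minimum enclosing circle is determined by three boundary points: P, Q, S.
Their circumcentre is (-0.75, -3.25) with r² = 53.125.
The farthest remaining point R is at distance² 36.125 ≤ 53.125.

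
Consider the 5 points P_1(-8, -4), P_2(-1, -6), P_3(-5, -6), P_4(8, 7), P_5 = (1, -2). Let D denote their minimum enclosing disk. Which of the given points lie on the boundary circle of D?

A smallest enclosing disk is always determined by at most three of the input points on its boundary.
The farthest pair is P_1–P_4 with squared distance 377. The circle on this segment as diameter has centre (0, 1.5) and r² = 377/4 = 94.25.
Check P_2: distance² to centre = 57.25 ≤ 94.25, so it lies inside.
All remaining points lie in this disk, and no smaller disk contains both endpoints, so this is the minimum enclosing circle.
The points at distance exactly r from the centre are P_1, P_4 — 2 points.

P_1, P_4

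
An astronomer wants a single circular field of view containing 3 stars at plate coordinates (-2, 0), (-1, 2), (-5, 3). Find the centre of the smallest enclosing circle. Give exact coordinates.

Call the three points A, B, C in the order given.
Side lengths²: AB² = 5, AC² = 18, BC² = 17.
Since AC² = 18 < 17 + 5 = 22, the triangle is acute, so the smallest enclosing circle is the circumcircle.
Circumcentre = (-19/6, 11/6), r² = 85/18.
Centre = (-19/6, 11/6).

(-19/6, 11/6)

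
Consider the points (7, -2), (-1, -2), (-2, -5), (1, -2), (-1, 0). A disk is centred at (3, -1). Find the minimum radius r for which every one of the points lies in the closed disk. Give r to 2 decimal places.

6.40

The required radius is the distance from (3, -1) to the farthest point.
Squared distances: 17, 17, 41, 5, 17.
Maximum is 41, attained at (-2, -5).
r = √41 ≈ 6.40.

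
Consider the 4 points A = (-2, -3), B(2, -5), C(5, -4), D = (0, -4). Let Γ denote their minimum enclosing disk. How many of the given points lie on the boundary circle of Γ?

2

The minimum enclosing circle of a finite set is fixed by two of the points (as a diameter) or three (as a circumcircle).
The farthest pair is A–C with squared distance 50. The circle on this segment as diameter has centre (1.5, -3.5) and r² = 50/4 = 12.5.
Check B: distance² to centre = 2.5 ≤ 12.5, so it lies inside.
All remaining points lie in this disk, and no smaller disk contains both endpoints, so this is the minimum enclosing circle.
The points at distance exactly r from the centre are A, C — 2 points.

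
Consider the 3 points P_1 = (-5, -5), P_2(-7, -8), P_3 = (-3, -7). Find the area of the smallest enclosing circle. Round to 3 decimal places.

13.886

Side lengths²: P_1P_2² = 13, P_1P_3² = 8, P_2P_3² = 17.
Since P_2P_3² = 17 < 13 + 8 = 21, the triangle is acute, so the smallest enclosing circle is the circumcircle.
Circumcentre = (-5.1, -7.1), r² = 4.42.
Area = π·r² = π·4.42 ≈ 13.886.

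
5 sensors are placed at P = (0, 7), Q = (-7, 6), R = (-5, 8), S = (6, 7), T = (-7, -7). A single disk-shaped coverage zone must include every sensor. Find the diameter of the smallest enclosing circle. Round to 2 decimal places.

19.10

A smallest enclosing disk is always determined by at most three of the input points on its boundary.
The farthest pair is S–T with squared distance 365. The circle on this segment as diameter has centre (-0.5, 0) and r² = 365/4 = 91.25.
Check P: distance² to centre = 49.25 ≤ 91.25, so it lies inside.
All remaining points lie in this disk, and no smaller disk contains both endpoints, so this is the minimum enclosing circle.
Diameter = 2r = 2√(91.25) ≈ 19.10.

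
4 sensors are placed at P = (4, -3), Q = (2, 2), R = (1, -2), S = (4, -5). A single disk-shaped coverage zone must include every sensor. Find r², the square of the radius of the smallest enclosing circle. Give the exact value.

By Welzl's lemma the MEC is supported by two points (diametrically opposite) or three points (on a circumcircle).
The farthest pair is Q–S with squared distance 53. The circle on this segment as diameter has centre (3, -1.5) and r² = 53/4 = 13.25.
Check P: distance² to centre = 3.25 ≤ 13.25, so it lies inside.
All remaining points lie in this disk, and no smaller disk contains both endpoints, so this is the minimum enclosing circle.

13.25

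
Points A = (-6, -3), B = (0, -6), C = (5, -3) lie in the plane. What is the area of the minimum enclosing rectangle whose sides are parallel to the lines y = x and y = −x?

60.5

In coordinates u = x + y, v = x − y the rectangle is axis-aligned; the map (x,y)→(u,v) scales areas by 2.
u-values: -9, -6, 2; range = 2 − (-9) = 11.
v-values: -3, 6, 8; range = 8 − (-3) = 11.
Area = (11 × 11) / 2 = 60.5.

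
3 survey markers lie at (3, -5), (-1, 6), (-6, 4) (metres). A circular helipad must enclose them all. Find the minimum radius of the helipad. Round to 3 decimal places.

6.367

Call the three points A, B, C in the order given.
Side lengths²: AB² = 137, AC² = 162, BC² = 29.
Since AC² = 162 < 137 + 29 = 166, the triangle is acute, so the smallest enclosing circle is the circumcircle.
Circumcentre = (-19/14, -5/14), r² = 3973/98.
r = √(3973/98) ≈ 6.367.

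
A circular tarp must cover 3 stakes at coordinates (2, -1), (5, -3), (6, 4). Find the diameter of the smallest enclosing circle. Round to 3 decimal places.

Call the three points A, B, C in the order given.
Side lengths²: AB² = 13, AC² = 41, BC² = 50.
Since BC² = 50 < 41 + 13 = 54, the triangle is acute, so the smallest enclosing circle is the circumcircle.
Circumcentre = (239/46, 25/46), r² = 13325/1058.
Diameter = 2r = 2√(13325/1058) ≈ 7.098.

7.098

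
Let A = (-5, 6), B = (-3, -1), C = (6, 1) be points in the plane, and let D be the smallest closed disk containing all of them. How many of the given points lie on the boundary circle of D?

Side lengths²: AB² = 53, AC² = 146, BC² = 85.
Since AC² = 146 ≥ 85 + 53 = 138, the angle opposite AC is not acute, so the smallest enclosing circle has AC as diameter.
Centre = midpoint of AC = (0.5, 3.5), r² = 146/4 = 36.5.
The points at distance exactly r from the centre are A, C — 2 points.

2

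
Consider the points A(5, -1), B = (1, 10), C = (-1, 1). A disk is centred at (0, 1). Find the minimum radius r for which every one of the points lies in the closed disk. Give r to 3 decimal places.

The required radius is the distance from (0, 1) to the farthest point.
Squared distances: 29, 82, 1.
Maximum is 82, attained at B.
r = √82 ≈ 9.055.

9.055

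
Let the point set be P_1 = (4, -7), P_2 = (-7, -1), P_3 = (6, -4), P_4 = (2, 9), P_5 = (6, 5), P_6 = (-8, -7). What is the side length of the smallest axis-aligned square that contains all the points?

16

The bounding box has width 14 and height 16.
An axis-aligned square enclosing the set must have side ≥ max(width, height).
So the minimum side is max(14, 16) = 16.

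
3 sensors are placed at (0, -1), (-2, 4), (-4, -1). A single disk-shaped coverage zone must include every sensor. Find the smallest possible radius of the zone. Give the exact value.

Call the three points A, B, C in the order given.
Side lengths²: AB² = 29, AC² = 16, BC² = 29.
Since BC² = 29 < 29 + 16 = 45, the triangle is acute, so the smallest enclosing circle is the circumcircle.
Circumcentre = (-2, 1.1), r² = 8.41.
r = √(8.41) = 2.9.

2.9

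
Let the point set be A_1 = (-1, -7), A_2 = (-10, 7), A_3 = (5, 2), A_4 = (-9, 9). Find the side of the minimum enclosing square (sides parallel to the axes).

16

The bounding box has width 15 and height 16.
An axis-aligned square enclosing the set must have side ≥ max(width, height).
So the minimum side is max(15, 16) = 16.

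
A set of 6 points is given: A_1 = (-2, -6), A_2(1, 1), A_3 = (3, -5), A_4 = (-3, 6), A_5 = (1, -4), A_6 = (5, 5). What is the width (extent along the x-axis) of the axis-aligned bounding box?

max x = 5, min x = -3, so width = 8.

8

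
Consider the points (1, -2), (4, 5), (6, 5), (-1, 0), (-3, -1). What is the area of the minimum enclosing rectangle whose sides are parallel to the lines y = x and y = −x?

In coordinates u = x + y, v = x − y the rectangle is axis-aligned; the map (x,y)→(u,v) scales areas by 2.
u-values: -1, 9, 11, -1, -4; range = 11 − (-4) = 15.
v-values: 3, -1, 1, -1, -2; range = 3 − (-2) = 5.
Area = (15 × 5) / 2 = 37.5.

37.5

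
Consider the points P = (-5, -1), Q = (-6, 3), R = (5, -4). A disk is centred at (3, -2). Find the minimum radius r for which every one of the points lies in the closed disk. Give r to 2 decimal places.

The required radius is the distance from (3, -2) to the farthest point.
Squared distances: 65, 106, 8.
Maximum is 106, attained at Q.
r = √106 ≈ 10.30.

10.30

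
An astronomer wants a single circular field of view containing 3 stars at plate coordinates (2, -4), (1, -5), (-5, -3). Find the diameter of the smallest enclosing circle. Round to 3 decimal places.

7.071

Call the three points A, B, C in the order given.
Side lengths²: AB² = 2, AC² = 50, BC² = 40.
Since AC² = 50 ≥ 40 + 2 = 42, the angle opposite AC is not acute, so the smallest enclosing circle has AC as diameter.
Centre = midpoint of AC = (-1.5, -3.5), r² = 50/4 = 12.5.
Diameter = 2r = 2√(12.5) ≈ 7.071.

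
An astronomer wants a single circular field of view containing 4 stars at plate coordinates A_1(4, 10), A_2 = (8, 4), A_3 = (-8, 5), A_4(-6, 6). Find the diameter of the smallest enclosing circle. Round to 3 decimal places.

The farthest pair is A_2–A_3 with squared distance 257. The circle on this segment as diameter has centre (0, 4.5) and r² = 257/4 = 64.25.
Check A_1: distance² to centre = 46.25 ≤ 64.25, so it lies inside.
All remaining points lie in this disk, and no smaller disk contains both endpoints, so this is the minimum enclosing circle.
Diameter = 2r = 2√(64.25) ≈ 16.031.

16.031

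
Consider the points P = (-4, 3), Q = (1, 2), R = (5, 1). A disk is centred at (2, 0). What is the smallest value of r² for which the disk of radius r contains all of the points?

45

The required radius is the distance from (2, 0) to the farthest point.
Squared distances: 45, 5, 10.
Maximum is 45, attained at P.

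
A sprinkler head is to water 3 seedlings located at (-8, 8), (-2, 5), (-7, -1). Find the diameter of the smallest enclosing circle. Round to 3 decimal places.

Call the three points A, B, C in the order given.
Side lengths²: AB² = 45, AC² = 82, BC² = 61.
Since AC² = 82 < 61 + 45 = 106, the triangle is acute, so the smallest enclosing circle is the circumcircle.
Circumcentre = (-219/34, 123/34), r² = 12505/578.
Diameter = 2r = 2√(12505/578) ≈ 9.303.

9.303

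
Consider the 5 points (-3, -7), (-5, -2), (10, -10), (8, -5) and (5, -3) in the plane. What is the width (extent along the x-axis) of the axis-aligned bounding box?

max x = 10, min x = -5, so width = 15.

15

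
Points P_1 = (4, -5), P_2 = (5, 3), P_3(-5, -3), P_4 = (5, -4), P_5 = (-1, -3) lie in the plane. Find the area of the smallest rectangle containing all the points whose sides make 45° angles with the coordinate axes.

88

In coordinates u = x + y, v = x − y the rectangle is axis-aligned; the map (x,y)→(u,v) scales areas by 2.
u-values: -1, 8, -8, 1, -4; range = 8 − (-8) = 16.
v-values: 9, 2, -2, 9, 2; range = 9 − (-2) = 11.
Area = (16 × 11) / 2 = 88.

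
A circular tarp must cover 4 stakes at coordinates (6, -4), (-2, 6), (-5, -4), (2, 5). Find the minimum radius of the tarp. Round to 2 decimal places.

6.69

The minimum enclosing circle of a finite set is fixed by two of the points (as a diameter) or three (as a circumcircle).
The minimum enclosing circle is determined by three boundary points: (6, -4), (-2, 6), (-5, -4).
Their circumcentre is (0.5, -0.2) with r² = 44.69.
The farthest remaining point (2, 5) is at distance² 29.29 ≤ 44.69.
r = √(44.69) ≈ 6.69.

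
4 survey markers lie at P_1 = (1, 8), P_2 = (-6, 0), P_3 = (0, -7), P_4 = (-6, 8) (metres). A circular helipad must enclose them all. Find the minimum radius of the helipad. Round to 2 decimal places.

By Welzl's lemma the MEC is supported by two points (diametrically opposite) or three points (on a circumcircle).
The minimum enclosing circle is determined by three boundary points: P_1, P_3, P_4.
Their circumcentre is (-2.5, 0.7) with r² = 65.54.
The farthest remaining point P_2 is at distance² 12.74 ≤ 65.54.
r = √(65.54) ≈ 8.10.

8.10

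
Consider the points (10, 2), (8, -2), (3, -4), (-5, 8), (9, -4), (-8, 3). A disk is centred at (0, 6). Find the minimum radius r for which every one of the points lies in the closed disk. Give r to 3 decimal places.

13.454

The required radius is the distance from (0, 6) to the farthest point.
Squared distances: 116, 128, 109, 29, 181, 73.
Maximum is 181, attained at (9, -4).
r = √181 ≈ 13.454.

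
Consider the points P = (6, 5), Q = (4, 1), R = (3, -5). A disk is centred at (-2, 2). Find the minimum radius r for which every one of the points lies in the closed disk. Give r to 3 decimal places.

8.602

The required radius is the distance from (-2, 2) to the farthest point.
Squared distances: 73, 37, 74.
Maximum is 74, attained at R.
r = √74 ≈ 8.602.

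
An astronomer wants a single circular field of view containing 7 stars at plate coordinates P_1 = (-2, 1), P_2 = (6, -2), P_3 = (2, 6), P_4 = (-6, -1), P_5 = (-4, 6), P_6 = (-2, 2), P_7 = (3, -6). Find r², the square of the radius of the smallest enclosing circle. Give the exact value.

A smallest enclosing disk is always determined by at most three of the input points on its boundary.
The farthest pair is P_5–P_7 with squared distance 193. The circle on this segment as diameter has centre (-0.5, 0) and r² = 193/4 = 48.25.
Check P_1: distance² to centre = 3.25 ≤ 48.25, so it lies inside.
All remaining points lie in this disk, and no smaller disk contains both endpoints, so this is the minimum enclosing circle.

48.25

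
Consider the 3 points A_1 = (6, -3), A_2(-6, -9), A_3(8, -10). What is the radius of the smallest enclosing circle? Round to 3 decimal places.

Side lengths²: A_1A_2² = 180, A_1A_3² = 53, A_2A_3² = 197.
Since A_2A_3² = 197 < 180 + 53 = 233, the triangle is acute, so the smallest enclosing circle is the circumcircle.
Circumcentre = (1.09375, -8.1875), r² = 50.9814453125.
r = √(50.9814453125) ≈ 7.140.

7.140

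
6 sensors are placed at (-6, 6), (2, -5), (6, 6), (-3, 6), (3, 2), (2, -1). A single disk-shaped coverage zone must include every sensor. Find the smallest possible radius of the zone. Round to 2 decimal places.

7.24

By Welzl's lemma the MEC is supported by two points (diametrically opposite) or three points (on a circumcircle).
The minimum enclosing circle is determined by three boundary points: (-6, 6), (2, -5), (6, 6).
Their circumcentre is (0, 43/22) with r² = 25345/484.
The farthest remaining point (-3, 6) is at distance² 12277/484 ≤ 25345/484.
r = √(25345/484) ≈ 7.24.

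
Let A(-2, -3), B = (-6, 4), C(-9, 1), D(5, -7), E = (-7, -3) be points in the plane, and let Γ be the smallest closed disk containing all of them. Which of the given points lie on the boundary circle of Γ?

By Welzl's lemma the MEC is supported by two points (diametrically opposite) or three points (on a circumcircle).
The farthest pair is C–D with squared distance 260. The circle on this segment as diameter has centre (-2, -3) and r² = 260/4 = 65.
Check A: distance² to centre = 0 ≤ 65, so it lies inside.
All remaining points lie in this disk, and no smaller disk contains both endpoints, so this is the minimum enclosing circle.
The points at distance exactly r from the centre are B, C, D — 3 points.

B, C, D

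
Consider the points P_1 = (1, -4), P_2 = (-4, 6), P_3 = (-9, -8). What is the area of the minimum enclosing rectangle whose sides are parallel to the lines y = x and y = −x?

142.5

In coordinates u = x + y, v = x − y the rectangle is axis-aligned; the map (x,y)→(u,v) scales areas by 2.
u-values: -3, 2, -17; range = 2 − (-17) = 19.
v-values: 5, -10, -1; range = 5 − (-10) = 15.
Area = (19 × 15) / 2 = 142.5.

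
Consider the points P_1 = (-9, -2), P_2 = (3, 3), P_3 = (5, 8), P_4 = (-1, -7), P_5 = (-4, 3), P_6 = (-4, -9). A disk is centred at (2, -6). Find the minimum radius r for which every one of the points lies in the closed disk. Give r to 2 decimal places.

14.32

The required radius is the distance from (2, -6) to the farthest point.
Squared distances: 137, 82, 205, 10, 117, 45.
Maximum is 205, attained at P_3.
r = √205 ≈ 14.32.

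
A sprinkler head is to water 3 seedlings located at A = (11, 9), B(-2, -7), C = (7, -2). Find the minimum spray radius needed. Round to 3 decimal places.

Side lengths²: AB² = 425, AC² = 137, BC² = 106.
Since AB² = 425 ≥ 137 + 106 = 243, the angle opposite AB is not acute, so the smallest enclosing circle has AB as diameter.
Centre = midpoint of AB = (4.5, 1), r² = 425/4 = 106.25.
r = √(106.25) ≈ 10.308.

10.308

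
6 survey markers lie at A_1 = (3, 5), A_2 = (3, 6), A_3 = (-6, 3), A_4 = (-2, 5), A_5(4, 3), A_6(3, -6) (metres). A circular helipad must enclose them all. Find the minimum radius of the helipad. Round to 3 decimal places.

6.708

The minimum enclosing circle of a finite set is fixed by two of the points (as a diameter) or three (as a circumcircle).
The minimum enclosing circle is determined by three boundary points: A_2, A_3, A_6.
Their circumcentre is (0, 0) with r² = 45.
The farthest remaining point A_1 is at distance² 34 ≤ 45.
r = √45 ≈ 6.708.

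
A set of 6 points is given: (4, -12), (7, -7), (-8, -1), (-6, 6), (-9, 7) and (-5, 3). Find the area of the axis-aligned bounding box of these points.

x ranges over [-9, 7], width 16.
y ranges over [-12, 7], height 19.
Area = 16 × 19 = 304.

304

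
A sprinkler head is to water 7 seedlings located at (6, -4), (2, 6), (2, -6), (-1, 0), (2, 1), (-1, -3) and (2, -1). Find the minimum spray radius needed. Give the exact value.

By Welzl's lemma the MEC is supported by two points (diametrically opposite) or three points (on a circumcircle).
The farthest pair is (2, 6)–(2, -6) with squared distance 144. The circle on this segment as diameter has centre (2, 0) and r² = 144/4 = 36.
Check (6, -4): distance² to centre = 32 ≤ 36, so it lies inside.
All remaining points lie in this disk, and no smaller disk contains both endpoints, so this is the minimum enclosing circle.
r = √36 = 6.

6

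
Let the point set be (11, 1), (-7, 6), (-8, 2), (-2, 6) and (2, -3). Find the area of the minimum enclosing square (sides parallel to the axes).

361

The bounding box has width 19 and height 9.
An axis-aligned square enclosing the set must have side ≥ max(width, height).
So the minimum side is max(19, 9) = 19.
Area = 19² = 361.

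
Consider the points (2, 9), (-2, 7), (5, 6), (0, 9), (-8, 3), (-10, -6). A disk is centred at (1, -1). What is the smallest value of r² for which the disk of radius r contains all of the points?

The required radius is the distance from (1, -1) to the farthest point.
Squared distances: 101, 73, 65, 101, 97, 146.
Maximum is 146, attained at (-10, -6).

146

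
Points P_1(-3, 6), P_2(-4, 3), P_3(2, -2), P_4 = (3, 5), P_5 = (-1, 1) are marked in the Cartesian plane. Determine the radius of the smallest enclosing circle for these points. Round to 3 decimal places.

By Welzl's lemma the MEC is supported by two points (diametrically opposite) or three points (on a circumcircle).
The farthest pair is P_1–P_3 with squared distance 89. The circle on this segment as diameter has centre (-0.5, 2) and r² = 89/4 = 22.25.
Check P_2: distance² to centre = 13.25 ≤ 22.25, so it lies inside.
All remaining points lie in this disk, and no smaller disk contains both endpoints, so this is the minimum enclosing circle.
r = √(22.25) ≈ 4.717.

4.717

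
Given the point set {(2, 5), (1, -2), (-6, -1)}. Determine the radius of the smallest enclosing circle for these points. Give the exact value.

Call the three points A, B, C in the order given.
Side lengths²: AB² = 50, AC² = 100, BC² = 50.
Since AC² = 100 ≥ 50 + 50 = 100, the angle opposite AC is not acute, so the smallest enclosing circle has AC as diameter.
Centre = midpoint of AC = (-2, 2), r² = 100/4 = 25.
r = √25 = 5.

5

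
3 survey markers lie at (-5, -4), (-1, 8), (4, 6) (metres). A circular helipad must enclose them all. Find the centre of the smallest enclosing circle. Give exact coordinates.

Call the three points A, B, C in the order given.
Side lengths²: AB² = 160, AC² = 181, BC² = 29.
Since AC² = 181 < 160 + 29 = 189, the triangle is acute, so the smallest enclosing circle is the circumcircle.
Circumcentre = (-27/34, 43/34), r² = 26245/578.
Centre = (-27/34, 43/34).

(-27/34, 43/34)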